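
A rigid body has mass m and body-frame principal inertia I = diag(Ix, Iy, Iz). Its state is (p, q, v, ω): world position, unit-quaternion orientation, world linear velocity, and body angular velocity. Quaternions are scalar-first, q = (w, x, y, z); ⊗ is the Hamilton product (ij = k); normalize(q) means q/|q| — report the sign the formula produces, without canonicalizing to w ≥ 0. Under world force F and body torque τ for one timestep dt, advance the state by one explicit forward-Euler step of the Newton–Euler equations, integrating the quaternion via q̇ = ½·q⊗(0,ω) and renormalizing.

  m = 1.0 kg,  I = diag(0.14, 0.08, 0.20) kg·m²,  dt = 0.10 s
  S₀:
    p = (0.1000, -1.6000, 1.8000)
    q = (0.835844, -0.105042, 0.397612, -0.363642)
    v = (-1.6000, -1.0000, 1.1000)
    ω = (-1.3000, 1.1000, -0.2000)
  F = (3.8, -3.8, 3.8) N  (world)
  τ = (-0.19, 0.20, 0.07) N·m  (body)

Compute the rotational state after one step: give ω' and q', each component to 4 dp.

ω' = (-1.4169, 1.3695, -0.2079)
q' = (0.8006, -0.1428, 0.4645, -0.3506)

angular accel α = (-1.1686, 2.6950, -0.0790)
new body rate ω' = (-1.4169, 1.3695, -0.2079)
2q̇ = q⊗(0,ω) = (-0.6466562, -0.7661134, 1.3711546, 0.2341806)
q' = normalize(q + ½dt·q⊗(0,ω)) = (0.8006, -0.1428, 0.4645, -0.3506)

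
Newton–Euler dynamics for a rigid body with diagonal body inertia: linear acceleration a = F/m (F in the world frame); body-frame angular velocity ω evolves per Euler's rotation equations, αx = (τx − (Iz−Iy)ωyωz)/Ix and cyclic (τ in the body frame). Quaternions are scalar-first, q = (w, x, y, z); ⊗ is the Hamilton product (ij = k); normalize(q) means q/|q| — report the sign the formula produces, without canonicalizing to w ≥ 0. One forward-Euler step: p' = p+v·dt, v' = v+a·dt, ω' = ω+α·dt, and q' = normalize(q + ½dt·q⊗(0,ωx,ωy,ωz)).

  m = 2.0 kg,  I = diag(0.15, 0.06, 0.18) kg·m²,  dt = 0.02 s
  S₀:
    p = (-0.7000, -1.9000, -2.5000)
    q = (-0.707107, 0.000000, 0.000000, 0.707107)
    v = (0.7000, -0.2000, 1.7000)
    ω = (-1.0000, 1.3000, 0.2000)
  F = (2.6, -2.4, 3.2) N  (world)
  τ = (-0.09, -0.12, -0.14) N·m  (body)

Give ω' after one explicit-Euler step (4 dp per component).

gyro term ω×Iω = (0.0312, 0.0060, 0.1170)
(τ − ω×Iω)/I = (-0.8080, -2.1000, -1.4278)
ω' = ω + α·dt = (-1.0162, 1.2580, 0.1714)

ω' = (-1.0162, 1.2580, 0.1714)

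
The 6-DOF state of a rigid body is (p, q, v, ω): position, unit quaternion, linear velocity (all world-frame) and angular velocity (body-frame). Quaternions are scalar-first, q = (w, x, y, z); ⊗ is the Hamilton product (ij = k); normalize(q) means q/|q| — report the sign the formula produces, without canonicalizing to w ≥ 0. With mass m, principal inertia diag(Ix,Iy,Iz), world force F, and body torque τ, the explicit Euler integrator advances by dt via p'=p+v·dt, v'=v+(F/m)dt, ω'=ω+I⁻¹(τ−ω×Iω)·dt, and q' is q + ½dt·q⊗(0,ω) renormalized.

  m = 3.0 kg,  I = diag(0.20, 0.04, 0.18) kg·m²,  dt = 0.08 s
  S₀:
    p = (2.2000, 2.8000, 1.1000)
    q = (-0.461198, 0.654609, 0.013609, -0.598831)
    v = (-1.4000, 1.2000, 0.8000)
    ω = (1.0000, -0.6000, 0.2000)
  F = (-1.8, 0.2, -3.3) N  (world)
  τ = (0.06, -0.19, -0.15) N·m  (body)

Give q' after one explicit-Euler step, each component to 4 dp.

q' = (-0.4817, 0.6212, -0.0045, -0.6181)

2q̇ = q⊗(0,ω) = (-0.5266774, -0.8177748, -0.4530340, -0.4986140)
q + ½dt·q⊗(0,ω), renormalized = (-0.4817, 0.6212, -0.0045, -0.6181)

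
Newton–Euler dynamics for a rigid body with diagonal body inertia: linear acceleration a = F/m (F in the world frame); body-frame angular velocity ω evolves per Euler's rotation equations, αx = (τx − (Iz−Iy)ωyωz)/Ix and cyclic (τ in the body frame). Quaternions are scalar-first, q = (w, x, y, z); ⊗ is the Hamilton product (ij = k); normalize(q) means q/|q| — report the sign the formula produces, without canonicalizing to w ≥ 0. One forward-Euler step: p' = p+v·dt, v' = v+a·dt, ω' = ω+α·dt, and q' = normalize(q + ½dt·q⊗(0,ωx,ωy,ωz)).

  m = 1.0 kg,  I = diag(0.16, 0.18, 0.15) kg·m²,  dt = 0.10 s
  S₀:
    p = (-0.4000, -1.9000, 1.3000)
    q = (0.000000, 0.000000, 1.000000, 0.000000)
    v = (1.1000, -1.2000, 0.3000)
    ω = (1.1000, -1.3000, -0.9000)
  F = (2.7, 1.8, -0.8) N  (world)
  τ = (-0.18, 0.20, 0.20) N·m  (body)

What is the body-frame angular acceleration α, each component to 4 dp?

α = (-0.9056, 1.1661, 1.5240)

gyro term ω×Iω = (-0.0351, -0.0099, -0.0286)
angular accel α = (-0.9056, 1.1661, 1.5240)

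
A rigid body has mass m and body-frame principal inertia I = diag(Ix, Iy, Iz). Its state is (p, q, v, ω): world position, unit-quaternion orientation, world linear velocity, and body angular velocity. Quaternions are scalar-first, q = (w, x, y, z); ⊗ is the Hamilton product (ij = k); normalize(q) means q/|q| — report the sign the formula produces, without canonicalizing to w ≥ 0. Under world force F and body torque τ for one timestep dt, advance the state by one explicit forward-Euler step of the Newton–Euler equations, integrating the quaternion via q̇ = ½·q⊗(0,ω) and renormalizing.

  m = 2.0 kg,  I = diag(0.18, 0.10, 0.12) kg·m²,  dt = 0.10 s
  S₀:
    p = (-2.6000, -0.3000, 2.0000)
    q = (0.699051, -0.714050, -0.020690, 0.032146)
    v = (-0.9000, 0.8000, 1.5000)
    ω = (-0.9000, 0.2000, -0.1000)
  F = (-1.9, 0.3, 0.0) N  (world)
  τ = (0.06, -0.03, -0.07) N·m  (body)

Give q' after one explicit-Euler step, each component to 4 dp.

q' = (0.6666, -0.7449, -0.0187, 0.0206)

2q̇ = q⊗(0,ω) = (-0.6352924, -0.6335061, 0.0394738, -0.2313361)
q' = normalize(q + ½dt·q⊗(0,ω)) = (0.6666, -0.7449, -0.0187, 0.0206)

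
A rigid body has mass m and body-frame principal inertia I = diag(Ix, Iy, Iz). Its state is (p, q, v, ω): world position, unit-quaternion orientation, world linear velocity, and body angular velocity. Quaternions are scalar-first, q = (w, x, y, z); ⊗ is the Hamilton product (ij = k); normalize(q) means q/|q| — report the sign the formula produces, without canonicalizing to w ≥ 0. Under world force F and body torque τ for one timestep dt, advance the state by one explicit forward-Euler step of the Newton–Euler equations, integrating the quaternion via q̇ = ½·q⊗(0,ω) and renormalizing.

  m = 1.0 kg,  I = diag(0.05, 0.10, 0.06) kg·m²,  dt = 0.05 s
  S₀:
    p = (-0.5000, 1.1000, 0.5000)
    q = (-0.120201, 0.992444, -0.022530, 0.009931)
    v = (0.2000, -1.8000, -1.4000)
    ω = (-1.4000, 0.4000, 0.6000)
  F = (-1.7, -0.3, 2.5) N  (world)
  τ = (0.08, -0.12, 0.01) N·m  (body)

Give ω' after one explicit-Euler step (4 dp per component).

ω' = (-1.3104, 0.3358, 0.6317)

ω×(Iω) gyroscopic = (-0.0096, 0.0084, -0.0280)
α = I⁻¹(τ − ω×Iω) = (1.7920, -1.2840, 0.6333)
ω' = ω + α·dt = (-1.3104, 0.3358, 0.6317)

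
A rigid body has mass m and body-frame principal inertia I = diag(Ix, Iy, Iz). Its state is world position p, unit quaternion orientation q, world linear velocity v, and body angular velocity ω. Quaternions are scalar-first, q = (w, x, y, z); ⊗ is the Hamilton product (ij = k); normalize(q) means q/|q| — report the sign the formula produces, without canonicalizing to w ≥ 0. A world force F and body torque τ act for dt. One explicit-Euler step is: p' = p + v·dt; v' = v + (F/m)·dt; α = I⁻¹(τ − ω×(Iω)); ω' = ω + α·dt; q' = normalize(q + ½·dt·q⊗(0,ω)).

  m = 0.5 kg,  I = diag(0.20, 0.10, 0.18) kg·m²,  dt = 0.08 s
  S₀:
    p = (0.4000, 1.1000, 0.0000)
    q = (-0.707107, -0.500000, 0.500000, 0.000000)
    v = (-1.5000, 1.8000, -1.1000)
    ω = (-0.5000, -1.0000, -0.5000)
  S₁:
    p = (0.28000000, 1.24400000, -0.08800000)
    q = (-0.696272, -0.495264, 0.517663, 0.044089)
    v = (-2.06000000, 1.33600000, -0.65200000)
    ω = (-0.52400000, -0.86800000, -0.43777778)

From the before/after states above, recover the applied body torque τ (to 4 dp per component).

τ = (-0.0200, 0.1700, 0.0900)

Δω = ω₁−ω₀ = (-0.02400000, 0.13200000, 0.06222222)
precession coupling = (0.0400, 0.0050, -0.0500)
τ = I·(Δω/dt) + ω₀×(Iω₀) = (-0.0200, 0.1700, 0.0900)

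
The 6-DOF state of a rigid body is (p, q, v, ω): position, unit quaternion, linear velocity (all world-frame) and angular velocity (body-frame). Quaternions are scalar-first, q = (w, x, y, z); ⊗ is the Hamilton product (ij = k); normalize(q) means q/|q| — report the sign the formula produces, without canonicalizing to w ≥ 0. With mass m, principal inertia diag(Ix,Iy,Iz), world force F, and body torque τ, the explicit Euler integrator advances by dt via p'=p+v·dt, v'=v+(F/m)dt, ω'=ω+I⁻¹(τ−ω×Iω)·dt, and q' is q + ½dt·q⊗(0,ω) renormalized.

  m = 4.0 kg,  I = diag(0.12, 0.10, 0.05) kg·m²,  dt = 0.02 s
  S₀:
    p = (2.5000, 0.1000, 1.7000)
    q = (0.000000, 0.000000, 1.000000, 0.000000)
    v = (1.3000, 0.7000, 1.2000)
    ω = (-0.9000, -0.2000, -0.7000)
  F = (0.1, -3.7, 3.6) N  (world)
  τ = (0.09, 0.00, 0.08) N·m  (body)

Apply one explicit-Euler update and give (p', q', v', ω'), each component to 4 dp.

p' = p + v·dt = (2.5260, 0.1140, 1.7240)
v + (F/m)dt = (1.3005, 0.6815, 1.2180)
(τ − ω×Iω)/I = (0.8083, -0.4410, 1.6720)
ω + α·dt = (-0.8838, -0.2088, -0.6666)
Hamilton product q⊗(0,ω) = (0.2000000, -0.7000000, 0.0000000, 0.9000000)
q + ½dt·q⊗(0,ω), renormalized = (0.0020, -0.0070, 0.9999, 0.0090)

p' = (2.5260, 0.1140, 1.7240)
q' = (0.0020, -0.0070, 0.9999, 0.0090)
v' = (1.3005, 0.6815, 1.2180)
ω' = (-0.8838, -0.2088, -0.6666)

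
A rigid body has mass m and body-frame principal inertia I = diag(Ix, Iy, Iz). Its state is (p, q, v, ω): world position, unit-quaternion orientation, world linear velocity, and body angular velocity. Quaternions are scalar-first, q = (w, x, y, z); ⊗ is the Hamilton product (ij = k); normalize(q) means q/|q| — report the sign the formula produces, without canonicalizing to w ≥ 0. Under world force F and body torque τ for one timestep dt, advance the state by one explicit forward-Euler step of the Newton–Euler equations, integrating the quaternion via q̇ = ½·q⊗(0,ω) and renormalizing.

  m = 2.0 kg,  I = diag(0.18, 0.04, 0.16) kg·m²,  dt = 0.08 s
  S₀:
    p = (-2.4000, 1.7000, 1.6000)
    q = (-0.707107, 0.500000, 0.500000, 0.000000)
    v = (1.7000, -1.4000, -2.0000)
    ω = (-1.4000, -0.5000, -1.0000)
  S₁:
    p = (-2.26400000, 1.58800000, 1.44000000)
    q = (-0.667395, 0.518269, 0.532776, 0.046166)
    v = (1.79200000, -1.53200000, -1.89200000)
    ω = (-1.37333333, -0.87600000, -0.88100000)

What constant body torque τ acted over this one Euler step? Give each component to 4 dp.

τ = (0.1200, -0.1600, 0.1400)

ω₁ − ω₀ = (0.02666667, -0.37600000, 0.11900000)
ω₀×(Iω₀) = (0.0600, 0.0280, -0.0980)
τ = I·(Δω/dt) + ω₀×(Iω₀) = (0.1200, -0.1600, 0.1400)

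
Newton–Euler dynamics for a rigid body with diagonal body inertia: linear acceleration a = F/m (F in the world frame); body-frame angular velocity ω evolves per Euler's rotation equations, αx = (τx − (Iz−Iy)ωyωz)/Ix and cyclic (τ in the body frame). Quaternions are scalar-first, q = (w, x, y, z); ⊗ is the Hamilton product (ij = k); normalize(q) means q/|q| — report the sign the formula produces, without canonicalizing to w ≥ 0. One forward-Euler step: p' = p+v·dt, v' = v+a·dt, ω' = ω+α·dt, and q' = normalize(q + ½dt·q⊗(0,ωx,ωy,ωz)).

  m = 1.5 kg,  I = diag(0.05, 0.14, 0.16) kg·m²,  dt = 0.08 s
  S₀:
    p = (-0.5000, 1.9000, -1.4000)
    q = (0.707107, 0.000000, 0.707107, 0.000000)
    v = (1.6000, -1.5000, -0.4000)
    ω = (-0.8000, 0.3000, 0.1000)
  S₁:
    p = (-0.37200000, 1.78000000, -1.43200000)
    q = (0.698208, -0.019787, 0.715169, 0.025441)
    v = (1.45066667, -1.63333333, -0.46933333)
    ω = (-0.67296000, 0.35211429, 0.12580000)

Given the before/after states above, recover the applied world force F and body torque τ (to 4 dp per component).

Δω = ω₁−ω₀ = (0.12704000, 0.05211429, 0.02580000)
τ = I·(Δω/dt) + ω₀×(Iω₀) = (0.0800, 0.1000, 0.0300)
v₁ − v₀ = (-0.14933333, -0.13333333, -0.06933333)
applied force F = (-2.8000, -2.5000, -1.3000)

F = (-2.8000, -2.5000, -1.3000)
τ = (0.0800, 0.1000, 0.0300)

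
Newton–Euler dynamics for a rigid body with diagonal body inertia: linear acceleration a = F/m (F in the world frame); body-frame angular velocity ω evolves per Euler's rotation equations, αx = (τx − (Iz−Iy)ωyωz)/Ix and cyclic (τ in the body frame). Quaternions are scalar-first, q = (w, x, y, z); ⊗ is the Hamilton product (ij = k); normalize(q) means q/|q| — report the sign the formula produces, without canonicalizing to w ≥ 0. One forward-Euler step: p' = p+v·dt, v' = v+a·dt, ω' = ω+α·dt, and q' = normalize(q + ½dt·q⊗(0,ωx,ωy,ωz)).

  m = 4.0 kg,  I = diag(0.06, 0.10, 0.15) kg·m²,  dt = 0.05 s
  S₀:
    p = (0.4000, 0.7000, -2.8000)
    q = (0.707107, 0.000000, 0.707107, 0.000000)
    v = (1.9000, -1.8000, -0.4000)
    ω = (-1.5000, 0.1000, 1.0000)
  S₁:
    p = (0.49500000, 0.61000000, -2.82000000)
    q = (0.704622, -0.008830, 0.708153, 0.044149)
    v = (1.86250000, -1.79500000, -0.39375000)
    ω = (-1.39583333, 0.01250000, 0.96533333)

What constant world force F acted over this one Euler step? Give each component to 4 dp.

velocity change Δv = (-0.03750000, 0.00500000, 0.00625000)
m·(v₁−v₀)/dt = (-3.0000, 0.4000, 0.5000)

F = (-3.0000, 0.4000, 0.5000)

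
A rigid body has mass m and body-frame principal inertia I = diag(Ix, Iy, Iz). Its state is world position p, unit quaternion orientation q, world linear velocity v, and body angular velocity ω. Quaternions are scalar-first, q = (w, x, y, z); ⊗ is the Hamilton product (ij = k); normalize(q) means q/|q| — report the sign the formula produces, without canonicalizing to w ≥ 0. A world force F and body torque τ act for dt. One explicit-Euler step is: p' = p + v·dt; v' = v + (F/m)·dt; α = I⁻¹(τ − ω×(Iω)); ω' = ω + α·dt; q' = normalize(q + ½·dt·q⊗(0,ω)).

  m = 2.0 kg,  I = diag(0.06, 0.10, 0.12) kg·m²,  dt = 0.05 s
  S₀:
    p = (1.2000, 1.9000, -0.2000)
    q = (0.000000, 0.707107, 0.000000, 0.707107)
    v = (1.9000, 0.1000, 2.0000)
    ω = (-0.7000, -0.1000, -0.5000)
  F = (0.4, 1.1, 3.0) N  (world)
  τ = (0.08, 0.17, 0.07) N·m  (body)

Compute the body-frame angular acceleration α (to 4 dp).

precession coupling ω×(Iω) = (0.0010, -0.0210, 0.0028)
angular accel α = (1.3167, 1.9100, 0.5600)

α = (1.3167, 1.9100, 0.5600)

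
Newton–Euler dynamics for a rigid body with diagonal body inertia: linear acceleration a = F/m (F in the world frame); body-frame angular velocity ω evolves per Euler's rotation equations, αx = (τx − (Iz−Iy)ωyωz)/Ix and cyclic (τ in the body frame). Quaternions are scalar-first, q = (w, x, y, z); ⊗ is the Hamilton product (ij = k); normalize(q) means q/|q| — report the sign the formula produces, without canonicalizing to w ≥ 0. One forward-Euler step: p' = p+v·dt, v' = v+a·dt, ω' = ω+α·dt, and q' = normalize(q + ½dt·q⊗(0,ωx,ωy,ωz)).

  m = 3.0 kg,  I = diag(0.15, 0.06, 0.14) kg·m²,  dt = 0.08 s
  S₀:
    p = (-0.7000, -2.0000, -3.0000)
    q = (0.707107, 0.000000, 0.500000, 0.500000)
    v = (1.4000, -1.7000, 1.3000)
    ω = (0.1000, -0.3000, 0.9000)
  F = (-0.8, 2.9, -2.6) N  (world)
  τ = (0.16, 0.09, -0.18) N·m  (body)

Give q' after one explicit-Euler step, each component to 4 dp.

Hamilton product q⊗(0,ω) = (-0.3000000, 0.6707107, -0.1621321, 0.5863963)
updated quaternion q' = (0.6946, 0.0268, 0.4932, 0.5231)

q' = (0.6946, 0.0268, 0.4932, 0.5231)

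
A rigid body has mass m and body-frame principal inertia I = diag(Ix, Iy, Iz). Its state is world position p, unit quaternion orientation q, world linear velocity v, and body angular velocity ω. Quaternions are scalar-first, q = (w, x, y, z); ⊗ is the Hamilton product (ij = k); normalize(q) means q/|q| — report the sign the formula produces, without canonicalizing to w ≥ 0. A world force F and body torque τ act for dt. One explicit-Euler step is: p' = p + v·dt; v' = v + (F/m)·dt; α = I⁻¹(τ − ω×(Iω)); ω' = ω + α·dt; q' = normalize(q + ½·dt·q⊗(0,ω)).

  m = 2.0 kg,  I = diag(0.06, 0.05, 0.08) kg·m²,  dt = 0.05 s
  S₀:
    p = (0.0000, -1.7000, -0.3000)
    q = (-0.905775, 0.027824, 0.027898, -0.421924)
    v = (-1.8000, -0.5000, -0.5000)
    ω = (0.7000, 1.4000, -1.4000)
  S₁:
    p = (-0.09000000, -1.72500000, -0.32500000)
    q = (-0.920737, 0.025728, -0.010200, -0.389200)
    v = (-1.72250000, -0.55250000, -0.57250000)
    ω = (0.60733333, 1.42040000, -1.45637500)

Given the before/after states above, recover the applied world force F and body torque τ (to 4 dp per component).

F = (3.1000, -2.1000, -2.9000)
τ = (-0.1700, 0.0400, -0.1000)

velocity change Δv = (0.07750000, -0.05250000, -0.07250000)
applied force F = (3.1000, -2.1000, -2.9000)
ω₁ − ω₀ = (-0.09266667, 0.02040000, -0.05637500)
precession coupling = (-0.0588, 0.0196, -0.0098)
τ = I·(Δω/dt) + ω₀×(Iω₀) = (-0.1700, 0.0400, -0.1000)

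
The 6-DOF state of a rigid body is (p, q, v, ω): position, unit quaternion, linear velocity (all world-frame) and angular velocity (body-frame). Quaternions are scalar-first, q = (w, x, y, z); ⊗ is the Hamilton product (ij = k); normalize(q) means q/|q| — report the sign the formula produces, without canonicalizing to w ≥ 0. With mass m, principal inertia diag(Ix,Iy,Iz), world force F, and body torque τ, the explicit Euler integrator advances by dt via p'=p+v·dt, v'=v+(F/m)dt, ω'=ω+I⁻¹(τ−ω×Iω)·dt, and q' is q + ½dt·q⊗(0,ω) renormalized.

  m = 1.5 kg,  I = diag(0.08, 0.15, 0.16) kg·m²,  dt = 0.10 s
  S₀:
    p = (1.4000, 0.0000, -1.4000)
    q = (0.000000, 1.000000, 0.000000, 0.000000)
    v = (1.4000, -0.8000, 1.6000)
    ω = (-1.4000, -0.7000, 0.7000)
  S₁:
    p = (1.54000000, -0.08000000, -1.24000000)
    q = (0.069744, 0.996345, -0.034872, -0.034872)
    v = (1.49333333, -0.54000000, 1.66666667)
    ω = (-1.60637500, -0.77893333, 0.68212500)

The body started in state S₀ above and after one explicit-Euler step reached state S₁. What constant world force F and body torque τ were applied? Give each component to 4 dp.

Δv = v₁−v₀ = (0.09333333, 0.26000000, 0.06666667)
m·(v₁−v₀)/dt = (1.4000, 3.9000, 1.0000)
Δω = ω₁−ω₀ = (-0.20637500, -0.07893333, -0.01787500)
precession coupling = (-0.0049, 0.0784, 0.0686)
I·α + gyro = (-0.1700, -0.0400, 0.0400)

F = (1.4000, 3.9000, 1.0000)
τ = (-0.1700, -0.0400, 0.0400)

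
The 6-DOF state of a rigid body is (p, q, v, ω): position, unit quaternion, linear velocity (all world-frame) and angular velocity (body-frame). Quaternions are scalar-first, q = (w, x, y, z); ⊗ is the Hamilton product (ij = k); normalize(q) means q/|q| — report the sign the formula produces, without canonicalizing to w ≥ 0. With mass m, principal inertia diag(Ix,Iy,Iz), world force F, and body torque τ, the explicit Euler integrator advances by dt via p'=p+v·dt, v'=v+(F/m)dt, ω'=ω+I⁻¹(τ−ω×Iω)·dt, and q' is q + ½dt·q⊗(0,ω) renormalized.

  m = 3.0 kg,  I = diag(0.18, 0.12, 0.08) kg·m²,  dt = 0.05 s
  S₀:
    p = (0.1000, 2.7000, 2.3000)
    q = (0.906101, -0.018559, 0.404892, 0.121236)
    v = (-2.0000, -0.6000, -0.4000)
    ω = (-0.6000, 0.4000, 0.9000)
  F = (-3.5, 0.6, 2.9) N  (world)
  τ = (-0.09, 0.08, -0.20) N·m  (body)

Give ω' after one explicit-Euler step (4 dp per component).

ω' = (-0.6210, 0.4558, 0.7660)

precession coupling ω×(Iω) = (-0.0144, -0.0540, 0.0144)
α = I⁻¹(τ − ω×Iω) = (-0.4200, 1.1167, -2.6800)
new body rate ω' = (-0.6210, 0.4558, 0.7660)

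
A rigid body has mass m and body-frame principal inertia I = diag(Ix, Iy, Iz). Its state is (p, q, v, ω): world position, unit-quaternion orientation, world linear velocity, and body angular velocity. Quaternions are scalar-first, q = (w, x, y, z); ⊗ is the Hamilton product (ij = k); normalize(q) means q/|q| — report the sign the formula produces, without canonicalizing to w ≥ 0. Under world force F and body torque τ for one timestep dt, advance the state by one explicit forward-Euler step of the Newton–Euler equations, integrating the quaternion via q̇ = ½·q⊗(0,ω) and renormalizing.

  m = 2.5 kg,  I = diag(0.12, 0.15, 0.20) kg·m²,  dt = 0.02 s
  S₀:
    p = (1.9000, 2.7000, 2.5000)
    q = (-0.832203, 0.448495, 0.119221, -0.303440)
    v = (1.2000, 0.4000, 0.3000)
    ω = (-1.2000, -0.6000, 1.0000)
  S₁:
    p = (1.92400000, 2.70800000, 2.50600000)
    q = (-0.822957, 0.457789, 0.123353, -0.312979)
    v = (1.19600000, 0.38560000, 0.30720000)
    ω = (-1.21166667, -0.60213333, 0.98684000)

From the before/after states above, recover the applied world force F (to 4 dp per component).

F = (-0.5000, -1.8000, 0.9000)

velocity change Δv = (-0.00400000, -0.01440000, 0.00720000)
m·(v₁−v₀)/dt = (-0.5000, -1.8000, 0.9000)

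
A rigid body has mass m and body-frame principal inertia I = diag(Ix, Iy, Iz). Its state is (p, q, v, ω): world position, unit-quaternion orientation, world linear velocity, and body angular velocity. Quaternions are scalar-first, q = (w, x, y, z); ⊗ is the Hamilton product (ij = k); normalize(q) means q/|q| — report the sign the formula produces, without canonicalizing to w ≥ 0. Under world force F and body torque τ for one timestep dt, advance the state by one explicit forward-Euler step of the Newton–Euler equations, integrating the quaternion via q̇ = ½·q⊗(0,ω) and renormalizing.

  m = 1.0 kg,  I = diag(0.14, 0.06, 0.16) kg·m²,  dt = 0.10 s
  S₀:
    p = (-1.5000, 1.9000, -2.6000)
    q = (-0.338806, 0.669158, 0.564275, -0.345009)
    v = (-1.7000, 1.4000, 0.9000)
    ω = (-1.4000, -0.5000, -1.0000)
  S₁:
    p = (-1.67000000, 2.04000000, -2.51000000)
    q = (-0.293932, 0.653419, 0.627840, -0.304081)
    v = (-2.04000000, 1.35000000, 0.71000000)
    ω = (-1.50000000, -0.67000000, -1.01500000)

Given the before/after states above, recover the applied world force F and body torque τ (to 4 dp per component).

F = (-3.4000, -0.5000, -1.9000)
τ = (-0.0900, -0.1300, -0.0800)

v₁ − v₀ = (-0.34000000, -0.05000000, -0.19000000)
applied force F = (-3.4000, -0.5000, -1.9000)
Δω = ω₁−ω₀ = (-0.10000000, -0.17000000, -0.01500000)
applied torque τ = (-0.0900, -0.1300, -0.0800)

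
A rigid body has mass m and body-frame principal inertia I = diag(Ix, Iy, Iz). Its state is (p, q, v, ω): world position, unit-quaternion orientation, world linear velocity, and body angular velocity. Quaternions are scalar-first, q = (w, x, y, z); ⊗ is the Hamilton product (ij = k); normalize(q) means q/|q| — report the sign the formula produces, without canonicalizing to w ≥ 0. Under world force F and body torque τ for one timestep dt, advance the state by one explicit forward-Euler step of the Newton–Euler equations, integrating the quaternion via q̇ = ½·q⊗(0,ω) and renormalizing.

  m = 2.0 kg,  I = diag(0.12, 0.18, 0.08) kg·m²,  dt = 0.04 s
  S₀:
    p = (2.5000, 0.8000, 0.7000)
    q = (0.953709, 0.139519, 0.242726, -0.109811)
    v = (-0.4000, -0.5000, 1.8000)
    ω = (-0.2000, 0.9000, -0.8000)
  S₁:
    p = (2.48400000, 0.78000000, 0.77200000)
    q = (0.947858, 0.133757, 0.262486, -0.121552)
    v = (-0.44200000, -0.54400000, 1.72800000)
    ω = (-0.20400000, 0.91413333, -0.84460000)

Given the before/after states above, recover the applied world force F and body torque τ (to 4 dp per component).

Δv = v₁−v₀ = (-0.04200000, -0.04400000, -0.07200000)
F = m·Δv/dt = (-2.1000, -2.2000, -3.6000)
Δω = ω₁−ω₀ = (-0.00400000, 0.01413333, -0.04460000)
gyro term ω₀×Iω₀ = (0.0720, 0.0064, -0.0108)
applied torque τ = (0.0600, 0.0700, -0.1000)

F = (-2.1000, -2.2000, -3.6000)
τ = (0.0600, 0.0700, -0.1000)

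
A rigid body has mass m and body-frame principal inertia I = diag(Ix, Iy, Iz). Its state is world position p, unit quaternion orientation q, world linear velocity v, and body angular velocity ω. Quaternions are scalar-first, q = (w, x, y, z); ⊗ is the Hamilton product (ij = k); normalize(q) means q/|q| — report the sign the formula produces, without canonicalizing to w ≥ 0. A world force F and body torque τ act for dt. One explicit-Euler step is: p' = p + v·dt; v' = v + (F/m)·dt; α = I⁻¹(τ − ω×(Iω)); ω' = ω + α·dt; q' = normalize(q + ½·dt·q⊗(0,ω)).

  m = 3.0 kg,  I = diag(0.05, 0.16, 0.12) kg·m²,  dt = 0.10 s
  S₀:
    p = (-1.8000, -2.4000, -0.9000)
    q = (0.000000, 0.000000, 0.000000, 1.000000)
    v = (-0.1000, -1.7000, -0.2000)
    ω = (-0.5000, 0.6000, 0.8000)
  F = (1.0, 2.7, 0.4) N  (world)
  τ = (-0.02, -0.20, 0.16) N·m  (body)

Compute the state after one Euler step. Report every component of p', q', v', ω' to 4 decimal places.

p' = (-1.8100, -2.5700, -0.9200)
q' = (-0.0399, -0.0300, -0.0250, 0.9984)
v' = (-0.0667, -1.6100, -0.1867)
ω' = (-0.5016, 0.4575, 0.9608)

a = F/m = (0.3333, 0.9000, 0.1333)
new position p' = (-1.8100, -2.5700, -0.9200)
v' = v + a·dt = (-0.0667, -1.6100, -0.1867)
α = I⁻¹(τ − ω×Iω) = (-0.0160, -1.4250, 1.6083)
ω + α·dt = (-0.5016, 0.4575, 0.9608)
q⊗(0,ω) = (-0.8000000, -0.6000000, -0.5000000, 0.0000000)
q' = normalize(q + ½dt·q⊗(0,ω)) = (-0.0399, -0.0300, -0.0250, 0.9984)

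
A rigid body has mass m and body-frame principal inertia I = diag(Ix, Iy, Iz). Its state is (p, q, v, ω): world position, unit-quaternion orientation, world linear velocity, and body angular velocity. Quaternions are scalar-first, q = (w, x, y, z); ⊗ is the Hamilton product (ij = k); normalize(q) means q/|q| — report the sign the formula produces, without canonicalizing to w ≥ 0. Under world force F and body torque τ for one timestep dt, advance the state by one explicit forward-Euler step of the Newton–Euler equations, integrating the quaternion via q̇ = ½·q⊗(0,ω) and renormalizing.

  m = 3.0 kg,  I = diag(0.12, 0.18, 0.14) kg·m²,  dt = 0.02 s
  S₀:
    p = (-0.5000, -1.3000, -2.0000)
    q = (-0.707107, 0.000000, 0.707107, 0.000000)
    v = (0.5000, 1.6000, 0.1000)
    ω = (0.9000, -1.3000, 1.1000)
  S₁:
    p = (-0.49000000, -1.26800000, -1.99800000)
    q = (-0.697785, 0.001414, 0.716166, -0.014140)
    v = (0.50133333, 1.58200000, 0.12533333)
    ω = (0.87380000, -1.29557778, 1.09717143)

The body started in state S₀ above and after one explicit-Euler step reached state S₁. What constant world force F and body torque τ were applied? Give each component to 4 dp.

ω₁ − ω₀ = (-0.02620000, 0.00442222, -0.00282857)
applied torque τ = (-0.1000, 0.0200, -0.0900)
v₁ − v₀ = (0.00133333, -0.01800000, 0.02533333)
applied force F = (0.2000, -2.7000, 3.8000)

F = (0.2000, -2.7000, 3.8000)
τ = (-0.1000, 0.0200, -0.0900)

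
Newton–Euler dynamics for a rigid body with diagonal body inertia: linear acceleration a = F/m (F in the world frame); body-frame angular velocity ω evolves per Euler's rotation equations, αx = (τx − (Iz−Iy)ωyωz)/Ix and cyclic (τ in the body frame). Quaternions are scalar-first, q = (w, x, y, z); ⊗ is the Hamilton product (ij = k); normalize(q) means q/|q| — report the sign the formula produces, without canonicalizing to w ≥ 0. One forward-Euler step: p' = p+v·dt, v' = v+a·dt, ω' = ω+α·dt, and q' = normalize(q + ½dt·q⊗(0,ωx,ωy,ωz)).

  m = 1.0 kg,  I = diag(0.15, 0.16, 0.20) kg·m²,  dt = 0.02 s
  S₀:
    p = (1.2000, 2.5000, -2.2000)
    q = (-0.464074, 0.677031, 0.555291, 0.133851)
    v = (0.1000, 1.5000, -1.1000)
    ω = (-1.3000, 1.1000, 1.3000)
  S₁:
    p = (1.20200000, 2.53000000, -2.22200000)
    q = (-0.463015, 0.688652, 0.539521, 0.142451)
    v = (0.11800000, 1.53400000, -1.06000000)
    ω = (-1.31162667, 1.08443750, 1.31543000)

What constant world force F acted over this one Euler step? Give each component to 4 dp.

F = (0.9000, 1.7000, 2.0000)

Δv = v₁−v₀ = (0.01800000, 0.03400000, 0.04000000)
m·(v₁−v₀)/dt = (0.9000, 1.7000, 2.0000)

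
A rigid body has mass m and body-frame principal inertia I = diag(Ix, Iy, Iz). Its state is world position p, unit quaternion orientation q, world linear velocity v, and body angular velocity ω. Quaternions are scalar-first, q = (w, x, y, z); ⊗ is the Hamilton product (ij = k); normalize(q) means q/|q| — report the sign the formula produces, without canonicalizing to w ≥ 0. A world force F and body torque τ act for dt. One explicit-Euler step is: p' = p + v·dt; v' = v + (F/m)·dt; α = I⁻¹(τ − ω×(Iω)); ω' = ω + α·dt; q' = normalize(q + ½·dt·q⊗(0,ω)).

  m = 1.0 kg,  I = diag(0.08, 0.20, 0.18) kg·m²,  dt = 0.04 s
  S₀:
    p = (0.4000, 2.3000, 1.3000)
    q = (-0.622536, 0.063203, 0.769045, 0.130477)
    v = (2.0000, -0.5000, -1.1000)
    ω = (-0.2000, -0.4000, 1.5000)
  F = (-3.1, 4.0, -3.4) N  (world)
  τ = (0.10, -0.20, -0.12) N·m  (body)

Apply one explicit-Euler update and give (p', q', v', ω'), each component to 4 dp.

a = F/m = (-3.1000, 4.0000, -3.4000)
p + v·dt = (0.4800, 2.2800, 1.2560)
v + (F/m)dt = (1.8760, -0.3400, -1.2360)
(τ − ω×Iω)/I = (1.1000, -1.1500, -0.7200)
new body rate ω' = (-0.1560, -0.4460, 1.4712)
Hamilton product q⊗(0,ω) = (0.1245431, 1.3302655, 0.1281145, -0.8052762)
q' = normalize(q + ½dt·q⊗(0,ω)) = (-0.6197, 0.0898, 0.7712, 0.1143)

p' = (0.4800, 2.2800, 1.2560)
q' = (-0.6197, 0.0898, 0.7712, 0.1143)
v' = (1.8760, -0.3400, -1.2360)
ω' = (-0.1560, -0.4460, 1.4712)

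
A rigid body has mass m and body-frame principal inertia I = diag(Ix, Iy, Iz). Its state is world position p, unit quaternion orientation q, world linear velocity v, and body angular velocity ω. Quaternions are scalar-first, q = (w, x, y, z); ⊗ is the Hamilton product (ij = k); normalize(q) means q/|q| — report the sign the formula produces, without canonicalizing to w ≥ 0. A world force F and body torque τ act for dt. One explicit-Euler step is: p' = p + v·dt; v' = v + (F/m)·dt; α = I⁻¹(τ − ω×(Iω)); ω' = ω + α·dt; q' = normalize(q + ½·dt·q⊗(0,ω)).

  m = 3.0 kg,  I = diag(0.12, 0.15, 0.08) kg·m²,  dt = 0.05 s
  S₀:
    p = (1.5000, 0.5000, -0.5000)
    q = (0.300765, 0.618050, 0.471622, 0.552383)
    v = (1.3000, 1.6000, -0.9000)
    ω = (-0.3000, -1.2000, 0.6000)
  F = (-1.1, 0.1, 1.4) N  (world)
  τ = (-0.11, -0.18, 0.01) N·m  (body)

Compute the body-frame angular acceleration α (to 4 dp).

α = (-1.3367, -1.1520, -0.0100)

ω×(Iω) gyroscopic = (0.0504, -0.0072, 0.0108)
angular accel α = (-1.3367, -1.1520, -0.0100)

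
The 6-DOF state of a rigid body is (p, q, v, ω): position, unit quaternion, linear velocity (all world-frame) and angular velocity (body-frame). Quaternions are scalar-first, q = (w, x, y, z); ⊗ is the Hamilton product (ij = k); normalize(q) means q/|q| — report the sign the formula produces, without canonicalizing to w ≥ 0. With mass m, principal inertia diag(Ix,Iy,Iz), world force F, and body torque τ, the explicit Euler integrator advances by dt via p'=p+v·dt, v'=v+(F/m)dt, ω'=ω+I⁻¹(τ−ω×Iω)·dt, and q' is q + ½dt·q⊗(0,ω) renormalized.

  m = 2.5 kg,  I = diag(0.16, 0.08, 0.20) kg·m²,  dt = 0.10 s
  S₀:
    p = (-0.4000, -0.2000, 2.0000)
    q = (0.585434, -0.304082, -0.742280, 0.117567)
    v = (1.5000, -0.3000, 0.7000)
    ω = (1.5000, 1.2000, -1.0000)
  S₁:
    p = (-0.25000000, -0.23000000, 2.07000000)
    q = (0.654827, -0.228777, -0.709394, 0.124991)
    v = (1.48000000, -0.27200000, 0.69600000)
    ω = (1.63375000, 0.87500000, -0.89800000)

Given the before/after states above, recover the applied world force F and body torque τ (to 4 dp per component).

Δv = v₁−v₀ = (-0.02000000, 0.02800000, -0.00400000)
m·(v₁−v₀)/dt = (-0.5000, 0.7000, -0.1000)
Δω = ω₁−ω₀ = (0.13375000, -0.32500000, 0.10200000)
ω₀×(Iω₀) = (-0.1440, 0.0600, -0.1440)
I·α + gyro = (0.0700, -0.2000, 0.0600)

F = (-0.5000, 0.7000, -0.1000)
τ = (0.0700, -0.2000, 0.0600)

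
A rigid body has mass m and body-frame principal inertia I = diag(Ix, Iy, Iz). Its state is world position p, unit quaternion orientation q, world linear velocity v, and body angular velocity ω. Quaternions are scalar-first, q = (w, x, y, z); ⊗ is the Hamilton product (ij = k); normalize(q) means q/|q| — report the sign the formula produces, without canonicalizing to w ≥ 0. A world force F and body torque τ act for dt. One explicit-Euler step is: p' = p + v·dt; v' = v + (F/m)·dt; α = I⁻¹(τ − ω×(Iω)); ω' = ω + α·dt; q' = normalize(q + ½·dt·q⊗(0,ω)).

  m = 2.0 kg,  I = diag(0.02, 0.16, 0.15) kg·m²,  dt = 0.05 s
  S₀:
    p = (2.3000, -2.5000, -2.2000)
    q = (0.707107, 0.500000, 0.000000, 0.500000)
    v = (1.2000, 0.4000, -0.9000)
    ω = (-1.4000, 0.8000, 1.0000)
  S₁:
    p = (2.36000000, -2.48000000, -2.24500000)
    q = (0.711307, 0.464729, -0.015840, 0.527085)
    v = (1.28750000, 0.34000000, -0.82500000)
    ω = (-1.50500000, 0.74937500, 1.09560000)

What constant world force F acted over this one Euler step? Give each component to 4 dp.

velocity change Δv = (0.08750000, -0.06000000, 0.07500000)
m·(v₁−v₀)/dt = (3.5000, -2.4000, 3.0000)

F = (3.5000, -2.4000, 3.0000)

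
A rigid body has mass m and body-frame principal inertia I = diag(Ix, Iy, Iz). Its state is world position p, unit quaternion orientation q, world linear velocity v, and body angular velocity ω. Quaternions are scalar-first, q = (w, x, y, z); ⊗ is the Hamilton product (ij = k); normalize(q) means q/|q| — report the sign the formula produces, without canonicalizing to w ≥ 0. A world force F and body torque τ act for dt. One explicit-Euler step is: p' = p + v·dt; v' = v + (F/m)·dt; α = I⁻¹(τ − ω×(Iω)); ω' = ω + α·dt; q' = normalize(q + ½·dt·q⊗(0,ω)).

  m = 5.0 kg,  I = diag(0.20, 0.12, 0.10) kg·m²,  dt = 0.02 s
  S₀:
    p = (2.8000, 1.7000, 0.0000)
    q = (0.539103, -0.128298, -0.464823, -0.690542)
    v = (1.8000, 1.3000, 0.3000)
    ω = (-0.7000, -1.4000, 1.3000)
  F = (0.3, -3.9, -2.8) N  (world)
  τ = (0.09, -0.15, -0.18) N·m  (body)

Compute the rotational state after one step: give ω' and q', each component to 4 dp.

precession coupling ω×(Iω) = (0.0364, -0.0910, -0.0784)
α = I⁻¹(τ − ω×Iω) = (0.2680, -0.4917, -1.0160)
new body rate ω' = (-0.6946, -1.4098, 1.2797)
2q̇ = q⊗(0,ω) = (0.1571438, -1.9484008, -0.1045774, 0.5550750)
q' = normalize(q + ½dt·q⊗(0,ω)) = (0.5406, -0.1478, -0.4658, -0.6848)

ω' = (-0.6946, -1.4098, 1.2797)
q' = (0.5406, -0.1478, -0.4658, -0.6848)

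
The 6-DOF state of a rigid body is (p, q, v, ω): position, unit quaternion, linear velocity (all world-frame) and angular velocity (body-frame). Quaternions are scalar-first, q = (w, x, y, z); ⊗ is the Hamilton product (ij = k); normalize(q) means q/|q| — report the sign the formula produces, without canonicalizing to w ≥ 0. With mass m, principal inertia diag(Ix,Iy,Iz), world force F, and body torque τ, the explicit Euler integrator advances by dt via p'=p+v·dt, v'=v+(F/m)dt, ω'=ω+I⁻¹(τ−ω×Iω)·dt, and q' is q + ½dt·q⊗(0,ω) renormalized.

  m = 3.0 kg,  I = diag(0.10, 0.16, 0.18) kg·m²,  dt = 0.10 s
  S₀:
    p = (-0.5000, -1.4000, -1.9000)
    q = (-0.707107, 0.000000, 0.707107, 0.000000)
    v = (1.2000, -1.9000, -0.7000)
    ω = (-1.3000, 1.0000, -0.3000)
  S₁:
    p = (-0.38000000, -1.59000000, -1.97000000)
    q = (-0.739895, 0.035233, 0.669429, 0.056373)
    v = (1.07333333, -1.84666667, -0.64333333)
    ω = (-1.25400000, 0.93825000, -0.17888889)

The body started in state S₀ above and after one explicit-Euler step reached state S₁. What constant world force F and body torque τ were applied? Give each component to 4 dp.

F = (-3.8000, 1.6000, 1.7000)
τ = (0.0400, -0.1300, 0.1400)

ω₁ − ω₀ = (0.04600000, -0.06175000, 0.12111111)
I·α + gyro = (0.0400, -0.1300, 0.1400)
Δv = v₁−v₀ = (-0.12666667, 0.05333333, 0.05666667)
m·(v₁−v₀)/dt = (-3.8000, 1.6000, 1.7000)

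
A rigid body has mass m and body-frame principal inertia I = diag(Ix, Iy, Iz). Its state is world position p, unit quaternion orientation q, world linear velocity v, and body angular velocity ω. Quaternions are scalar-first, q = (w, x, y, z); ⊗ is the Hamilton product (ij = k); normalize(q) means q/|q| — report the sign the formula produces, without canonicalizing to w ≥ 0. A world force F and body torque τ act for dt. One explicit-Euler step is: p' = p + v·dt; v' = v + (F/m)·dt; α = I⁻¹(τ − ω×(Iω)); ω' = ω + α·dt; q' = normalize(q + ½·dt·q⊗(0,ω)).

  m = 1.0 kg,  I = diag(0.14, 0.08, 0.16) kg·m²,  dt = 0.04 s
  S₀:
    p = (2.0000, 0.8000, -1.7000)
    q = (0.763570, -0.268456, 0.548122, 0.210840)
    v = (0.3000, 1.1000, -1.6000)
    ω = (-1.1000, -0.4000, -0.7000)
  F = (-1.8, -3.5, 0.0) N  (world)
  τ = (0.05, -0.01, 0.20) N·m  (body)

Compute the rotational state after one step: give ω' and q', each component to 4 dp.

precession coupling ω×(Iω) = (0.0224, -0.0154, -0.0264)
(τ − ω×Iω)/I = (0.1971, 0.0675, 1.4150)
new body rate ω' = (-1.0921, -0.3973, -0.6434)
q⊗(0,ω) = (0.0715352, -1.1392764, -0.7252712, 0.1758176)
q + ½dt·q⊗(0,ω), renormalized = (0.7647, -0.2911, 0.5334, 0.2143)

ω' = (-1.0921, -0.3973, -0.6434)
q' = (0.7647, -0.2911, 0.5334, 0.2143)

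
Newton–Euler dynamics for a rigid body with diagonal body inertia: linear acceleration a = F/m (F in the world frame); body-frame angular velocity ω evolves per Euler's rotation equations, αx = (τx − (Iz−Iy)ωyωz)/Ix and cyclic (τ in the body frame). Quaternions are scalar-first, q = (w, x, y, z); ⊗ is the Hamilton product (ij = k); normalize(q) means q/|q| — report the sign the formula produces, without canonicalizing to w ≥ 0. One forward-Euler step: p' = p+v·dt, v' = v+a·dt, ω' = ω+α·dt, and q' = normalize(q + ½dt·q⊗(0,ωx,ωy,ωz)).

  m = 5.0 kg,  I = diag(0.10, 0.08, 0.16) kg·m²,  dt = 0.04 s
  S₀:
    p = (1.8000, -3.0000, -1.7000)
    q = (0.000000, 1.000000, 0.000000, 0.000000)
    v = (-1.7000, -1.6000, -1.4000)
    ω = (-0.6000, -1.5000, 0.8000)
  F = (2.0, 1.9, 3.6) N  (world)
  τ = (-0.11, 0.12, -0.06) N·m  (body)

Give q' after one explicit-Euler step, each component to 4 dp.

q' = (0.0120, 0.9994, -0.0160, -0.0300)

q⊗(0,ω) = (0.6000000, 0.0000000, -0.8000000, -1.5000000)
q' = normalize(q + ½dt·q⊗(0,ω)) = (0.0120, 0.9994, -0.0160, -0.0300)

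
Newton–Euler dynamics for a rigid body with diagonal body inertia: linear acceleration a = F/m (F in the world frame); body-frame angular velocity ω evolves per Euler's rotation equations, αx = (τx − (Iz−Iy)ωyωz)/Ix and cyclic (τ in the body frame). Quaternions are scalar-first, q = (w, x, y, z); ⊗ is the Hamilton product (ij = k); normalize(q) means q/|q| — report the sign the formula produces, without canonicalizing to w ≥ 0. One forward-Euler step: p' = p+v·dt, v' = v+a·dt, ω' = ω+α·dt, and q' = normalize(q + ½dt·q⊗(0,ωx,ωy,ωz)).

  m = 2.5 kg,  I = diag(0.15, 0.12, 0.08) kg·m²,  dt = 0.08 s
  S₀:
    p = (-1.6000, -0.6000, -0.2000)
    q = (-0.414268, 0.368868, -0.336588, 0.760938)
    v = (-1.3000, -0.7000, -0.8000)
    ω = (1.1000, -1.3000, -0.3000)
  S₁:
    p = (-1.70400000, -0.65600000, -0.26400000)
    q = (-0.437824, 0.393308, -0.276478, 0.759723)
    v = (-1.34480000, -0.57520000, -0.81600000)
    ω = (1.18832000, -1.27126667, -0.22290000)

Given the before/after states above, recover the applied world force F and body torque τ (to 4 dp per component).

F = (-1.4000, 3.9000, -0.5000)
τ = (0.1500, 0.0200, 0.1200)

Δv = v₁−v₀ = (-0.04480000, 0.12480000, -0.01600000)
applied force F = (-1.4000, 3.9000, -0.5000)
Δω = ω₁−ω₀ = (0.08832000, 0.02873333, 0.07710000)
gyro term ω₀×Iω₀ = (-0.0156, -0.0231, 0.0429)
applied torque τ = (0.1500, 0.0200, 0.1200)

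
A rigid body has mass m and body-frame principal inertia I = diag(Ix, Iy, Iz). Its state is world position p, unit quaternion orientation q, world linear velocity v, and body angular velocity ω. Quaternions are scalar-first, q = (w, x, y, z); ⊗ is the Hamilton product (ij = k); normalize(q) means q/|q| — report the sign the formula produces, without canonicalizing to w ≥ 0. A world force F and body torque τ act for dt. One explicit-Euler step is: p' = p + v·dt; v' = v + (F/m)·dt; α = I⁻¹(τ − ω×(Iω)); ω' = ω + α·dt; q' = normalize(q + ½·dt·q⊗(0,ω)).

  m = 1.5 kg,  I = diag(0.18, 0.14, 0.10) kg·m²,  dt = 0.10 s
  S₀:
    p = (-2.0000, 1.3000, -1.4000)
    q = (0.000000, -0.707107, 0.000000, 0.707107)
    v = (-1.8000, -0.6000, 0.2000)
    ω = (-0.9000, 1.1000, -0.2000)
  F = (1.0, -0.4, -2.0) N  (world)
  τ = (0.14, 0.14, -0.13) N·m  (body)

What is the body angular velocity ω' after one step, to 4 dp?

angular accel α = (0.7289, 0.8971, -1.6960)
new body rate ω' = (-0.8271, 1.1897, -0.3696)

ω' = (-0.8271, 1.1897, -0.3696)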